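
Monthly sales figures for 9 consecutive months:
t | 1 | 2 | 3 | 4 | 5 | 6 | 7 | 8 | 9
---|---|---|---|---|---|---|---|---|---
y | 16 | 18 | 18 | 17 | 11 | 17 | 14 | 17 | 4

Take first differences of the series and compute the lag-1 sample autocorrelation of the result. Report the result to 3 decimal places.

First differences Δy: 2, 0, -1, -6, 6, -3, 3, -13
Mean of differences = -1.5000
Numerator Σ(Δy_t−Δȳ)(Δy_{t+1}−Δȳ) = -99.7500
Denominator Σ(Δy_t−Δȳ)² = 246.0000
r_1(Δy) = -99.7500 / 246.0000 = -0.405

-0.405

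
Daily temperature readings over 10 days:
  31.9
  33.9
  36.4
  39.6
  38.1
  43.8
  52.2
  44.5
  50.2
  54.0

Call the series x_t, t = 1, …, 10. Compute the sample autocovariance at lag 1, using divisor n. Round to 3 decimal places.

30.426

Mean x̄ = (31.9 + 33.9 + 36.4 + 39.6 + 38.1 + 43.8 + 52.2 + 44.5 + 50.2 + 54.0)/10 = 42.4600
Σ_{t=1}^{9}(x_t−x̄)(x_{t+1}−x̄) = 304.2564
γ_1 = 304.2564 / 10 = 30.426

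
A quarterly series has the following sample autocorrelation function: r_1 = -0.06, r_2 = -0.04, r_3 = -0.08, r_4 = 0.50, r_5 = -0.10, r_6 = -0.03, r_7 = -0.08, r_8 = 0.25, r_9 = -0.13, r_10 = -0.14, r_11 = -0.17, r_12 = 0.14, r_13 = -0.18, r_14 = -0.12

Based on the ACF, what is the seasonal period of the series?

4

The largest autocorrelation is r_4 = 0.50, with a weaker echo at lag 8 (0.25); the remaining lags stay at or below 0.14.
The dominant spike at lag 4 indicates a seasonal period of 4.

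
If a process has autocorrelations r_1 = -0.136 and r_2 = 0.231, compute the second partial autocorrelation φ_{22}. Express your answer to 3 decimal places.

φ_{22} = (r_2 − r_1²) / (1 − r_1²)
r_1² = (-0.136)² = 0.018496
Numerator = 0.231 − 0.0185 = 0.2125; denominator = 1 − 0.0185 = 0.9815
φ_{22} = 0.2125 / 0.9815 = 0.217

0.217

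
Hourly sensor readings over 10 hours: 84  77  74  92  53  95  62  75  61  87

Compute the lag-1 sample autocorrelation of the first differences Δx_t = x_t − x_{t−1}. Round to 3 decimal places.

-0.816

First differences Δx: -7, -3, 18, -39, 42, -33, 13, -14, 26
Mean of differences = 0.3333
Numerator Σ(Δx_t−Δx̄)(Δx_{t+1}−Δx̄) = -4728.7778
Denominator Σ(Δx_t−Δx̄)² = 5796.0000
r_1(Δx) = -4728.7778 / 5796.0000 = -0.816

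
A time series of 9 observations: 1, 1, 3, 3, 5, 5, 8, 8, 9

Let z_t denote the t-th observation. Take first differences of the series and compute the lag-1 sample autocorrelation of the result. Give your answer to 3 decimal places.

First differences Δz: 0, 2, 0, 2, 0, 3, 0, 1
Mean of differences = 1.0000
Numerator Σ(Δz_t−Δz̄)(Δz_{t+1}−Δz̄) = -8.0000
Denominator Σ(Δz_t−Δz̄)² = 10.0000
r_1(Δz) = -8.0000 / 10.0000 = -0.800

-0.800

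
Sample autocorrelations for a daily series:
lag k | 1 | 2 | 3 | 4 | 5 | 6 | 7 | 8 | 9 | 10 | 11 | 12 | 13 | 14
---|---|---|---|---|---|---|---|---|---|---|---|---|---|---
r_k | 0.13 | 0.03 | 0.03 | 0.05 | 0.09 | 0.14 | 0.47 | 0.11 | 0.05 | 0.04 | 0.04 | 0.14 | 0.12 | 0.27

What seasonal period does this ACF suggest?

The largest autocorrelation is r_7 = 0.47, with a weaker echo at lag 14 (0.27); the remaining lags stay at or below 0.14.
The dominant spike at lag 7 indicates a seasonal period of 7.

7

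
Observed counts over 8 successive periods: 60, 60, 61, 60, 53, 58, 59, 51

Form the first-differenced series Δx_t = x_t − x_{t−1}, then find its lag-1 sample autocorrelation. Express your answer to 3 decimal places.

-0.270

First differences Δx: 0, 1, -1, -7, 5, 1, -8
Mean of differences = -1.2857
Numerator Σ(Δx_t−Δx̄)(Δx_{t+1}−Δx̄) = -34.9388
Denominator Σ(Δx_t−Δx̄)² = 129.4286
r_1(Δx) = -34.9388 / 129.4286 = -0.270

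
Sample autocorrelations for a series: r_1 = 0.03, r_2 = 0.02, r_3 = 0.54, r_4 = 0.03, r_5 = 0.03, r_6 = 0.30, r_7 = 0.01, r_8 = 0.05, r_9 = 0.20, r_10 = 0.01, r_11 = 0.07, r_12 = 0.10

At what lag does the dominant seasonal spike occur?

3

The largest autocorrelation is r_3 = 0.54, with weaker echoes at lags 6 (0.30) and 9 (0.20); the remaining lags stay at or below 0.10.
The dominant spike at lag 3 indicates a seasonal period of 3.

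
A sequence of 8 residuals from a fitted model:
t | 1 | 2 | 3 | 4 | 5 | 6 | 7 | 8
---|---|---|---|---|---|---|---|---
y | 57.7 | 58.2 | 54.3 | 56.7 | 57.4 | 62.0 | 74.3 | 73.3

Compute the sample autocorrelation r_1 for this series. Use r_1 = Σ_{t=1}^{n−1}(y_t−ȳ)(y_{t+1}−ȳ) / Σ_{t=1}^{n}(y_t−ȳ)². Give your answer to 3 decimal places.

Mean ȳ = (57.7 + 58.2 + 54.3 + 56.7 + 57.4 + 62.0 + 74.3 + 73.3)/8 = 61.7375
Deviations from mean: -4.0375, -3.5375, -7.4375, -5.0375, -4.3375, 0.2625, 12.5625, 11.5625
Σ(y_t−ȳ)(y_{t+1}−ȳ) = (14.2827) + (26.3102) + (37.4664) + (21.8502) + (-1.1386) + (3.2977) + (145.2539) = 247.3223
Denominator Σ(y_t−ȳ)² = 419.8988
r_1 = 247.3223 / 419.8988 = 0.589

0.589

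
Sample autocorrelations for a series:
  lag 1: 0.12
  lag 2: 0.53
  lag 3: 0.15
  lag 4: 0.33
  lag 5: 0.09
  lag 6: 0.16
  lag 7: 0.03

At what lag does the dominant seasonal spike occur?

The largest autocorrelation is r_2 = 0.53, with weaker echoes at lags 4 (0.33) and 6 (0.16); the remaining lags stay at or below 0.15.
The dominant spike at lag 2 indicates a seasonal period of 2.

2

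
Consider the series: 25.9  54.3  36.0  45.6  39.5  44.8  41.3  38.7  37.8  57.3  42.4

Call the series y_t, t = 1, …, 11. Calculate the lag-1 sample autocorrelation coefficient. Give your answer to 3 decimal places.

Mean ȳ = (25.9 + 54.3 + 36.0 + 45.6 + 39.5 + 44.8 + 41.3 + 38.7 + 37.8 + 57.3 + 42.4)/11 = 42.1455
Numerator Σ_{t=1}^{10}(y_t−ȳ)(y_{t+1}−ȳ) = -355.8975
Denominator Σ(y_t−ȳ)² = 736.5873
r_1 = -355.8975 / 736.5873 = -0.483

-0.483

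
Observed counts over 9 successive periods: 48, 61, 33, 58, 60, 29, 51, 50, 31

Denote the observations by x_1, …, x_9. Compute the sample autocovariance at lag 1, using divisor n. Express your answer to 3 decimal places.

Mean x̄ = (48 + 61 + 33 + 58 + 60 + 29 + 51 + 50 + 31)/9 = 46.7778
Σ_{t=1}^{8}(x_t−x̄)(x_{t+1}−x̄) = -532.1605
γ_1 = -532.1605 / 9 = -59.129

-59.129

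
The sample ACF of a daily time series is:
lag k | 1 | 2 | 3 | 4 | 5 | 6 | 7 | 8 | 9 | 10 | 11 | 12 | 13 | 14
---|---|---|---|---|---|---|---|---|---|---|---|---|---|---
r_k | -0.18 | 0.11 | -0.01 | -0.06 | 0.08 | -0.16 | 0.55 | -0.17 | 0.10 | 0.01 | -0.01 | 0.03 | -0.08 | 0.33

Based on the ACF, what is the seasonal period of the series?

7

The largest autocorrelation is r_7 = 0.55, with a weaker echo at lag 14 (0.33); the remaining lags stay at or below 0.11.
The dominant spike at lag 7 indicates a seasonal period of 7.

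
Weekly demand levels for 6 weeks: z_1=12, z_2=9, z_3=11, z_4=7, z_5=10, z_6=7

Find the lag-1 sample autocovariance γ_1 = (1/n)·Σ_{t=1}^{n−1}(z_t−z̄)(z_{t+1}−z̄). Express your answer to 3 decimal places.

Mean z̄ = (12 + 9 + 11 + 7 + 10 + 7)/6 = 9.3333
Deviations: 2.6667, -0.3333, 1.6667, -2.3333, 0.6667, -2.3333
Σ_{t=1}^{5}(z_t−z̄)(z_{t+1}−z̄) = -8.4444
γ_1 = -8.4444 / 6 = -1.407

-1.407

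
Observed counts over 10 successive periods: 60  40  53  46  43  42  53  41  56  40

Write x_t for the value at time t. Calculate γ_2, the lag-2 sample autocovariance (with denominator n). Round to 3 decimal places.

Mean x̄ = (60 + 40 + 53 + 46 + 43 + 42 + 53 + 41 + 56 + 40)/10 = 47.4000
Σ_{t=1}^{8}(x_t−x̄)(x_{t+2}−x̄) = 169.2800
γ_2 = 169.2800 / 10 = 16.928

16.928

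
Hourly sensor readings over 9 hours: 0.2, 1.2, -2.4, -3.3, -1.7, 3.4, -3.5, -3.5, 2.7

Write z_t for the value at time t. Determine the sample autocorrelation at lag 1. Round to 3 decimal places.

Mean z̄ = (0.2 + 1.2 − 2.4 − 3.3 − 1.7 + 3.4 − 3.5 − 3.5 + 2.7)/9 = -0.7667
Numerator Σ_{t=1}^{8}(z_t−z̄)(z_{t+1}−z̄) = -12.0911
Denominator Σ(z_t−z̄)² = 59.0800
r_1 = -12.0911 / 59.0800 = -0.205

-0.205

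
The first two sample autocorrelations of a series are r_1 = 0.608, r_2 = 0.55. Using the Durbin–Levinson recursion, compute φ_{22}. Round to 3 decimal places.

0.286

φ_{22} = (r_2 − r_1²) / (1 − r_1²)
r_1² = (0.608)² = 0.369664
Numerator = 0.55 − 0.3697 = 0.1803; denominator = 1 − 0.3697 = 0.6303
φ_{22} = 0.1803 / 0.6303 = 0.286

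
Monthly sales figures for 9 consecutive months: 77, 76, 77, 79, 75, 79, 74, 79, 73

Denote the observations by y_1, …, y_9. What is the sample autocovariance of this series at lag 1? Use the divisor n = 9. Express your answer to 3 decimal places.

-3.133

Mean ȳ = (77 + 76 + 77 + 79 + 75 + 79 + 74 + 79 + 73)/9 = 76.5556
Σ_{t=1}^{8}(y_t−ȳ)(y_{t+1}−ȳ) = -28.1975
γ_1 = -28.1975 / 9 = -3.133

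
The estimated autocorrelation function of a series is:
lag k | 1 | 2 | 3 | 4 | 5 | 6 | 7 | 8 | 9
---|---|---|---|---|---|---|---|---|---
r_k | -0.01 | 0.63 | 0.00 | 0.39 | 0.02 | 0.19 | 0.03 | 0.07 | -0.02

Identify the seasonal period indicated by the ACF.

2

The largest autocorrelation is r_2 = 0.63, with weaker echoes at lags 4 (0.39) and 6 (0.19); the remaining lags stay at or below 0.07.
The dominant spike at lag 2 indicates a seasonal period of 2.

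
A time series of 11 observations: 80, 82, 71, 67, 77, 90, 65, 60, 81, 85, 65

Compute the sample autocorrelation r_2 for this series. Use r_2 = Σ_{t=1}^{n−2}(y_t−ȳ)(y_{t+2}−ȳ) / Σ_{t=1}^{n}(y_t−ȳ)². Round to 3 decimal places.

-0.765

Mean ȳ = (80 + 82 + 71 + 67 + 77 + 90 + 65 + 60 + 81 + 85 + 65)/11 = 74.8182
Numerator Σ_{t=1}^{9}(y_t−ȳ)(y_{t+2}−ȳ) = -721.6116
Denominator Σ(y_t−ȳ)² = 943.6364
r_2 = -721.6116 / 943.6364 = -0.765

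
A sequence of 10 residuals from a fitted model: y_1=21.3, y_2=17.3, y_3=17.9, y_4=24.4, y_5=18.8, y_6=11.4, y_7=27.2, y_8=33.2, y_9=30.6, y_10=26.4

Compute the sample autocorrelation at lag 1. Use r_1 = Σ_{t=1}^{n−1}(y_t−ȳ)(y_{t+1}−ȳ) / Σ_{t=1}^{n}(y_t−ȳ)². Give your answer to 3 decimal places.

0.422

Mean ȳ = (21.3 + 17.3 + 17.9 + 24.4 + 18.8 + 11.4 + 27.2 + 33.2 + 30.6 + 26.4)/10 = 22.8500
Numerator Σ_{t=1}^{9}(y_t−ȳ)(y_{t+1}−ȳ) = 171.4375
Denominator Σ(y_t−ȳ)² = 406.3250
r_1 = 171.4375 / 406.3250 = 0.422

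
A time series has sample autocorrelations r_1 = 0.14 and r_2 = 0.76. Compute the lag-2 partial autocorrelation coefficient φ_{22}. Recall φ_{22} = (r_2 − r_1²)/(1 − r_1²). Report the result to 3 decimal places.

φ_{22} = (r_2 − r_1²) / (1 − r_1²)
r_1² = (0.14)² = 0.0196
Numerator = 0.76 − 0.0196 = 0.7404; denominator = 1 − 0.0196 = 0.9804
φ_{22} = 0.7404 / 0.9804 = 0.755

0.755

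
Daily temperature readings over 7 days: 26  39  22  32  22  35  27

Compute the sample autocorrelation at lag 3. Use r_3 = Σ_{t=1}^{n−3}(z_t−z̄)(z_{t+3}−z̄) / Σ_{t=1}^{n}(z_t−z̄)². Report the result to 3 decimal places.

-0.496

Mean z̄ = (26 + 39 + 22 + 32 + 22 + 35 + 27)/7 = 29.0000
Deviations from mean: -3.0000, 10.0000, -7.0000, 3.0000, -7.0000, 6.0000, -2.0000
Σ(z_t−z̄)(z_{t+3}−z̄) = (-9.0000) + (-70.0000) + (-42.0000) + (-6.0000) = -127.0000
Denominator Σ(z_t−z̄)² = 256.0000
r_3 = -127.0000 / 256.0000 = -0.496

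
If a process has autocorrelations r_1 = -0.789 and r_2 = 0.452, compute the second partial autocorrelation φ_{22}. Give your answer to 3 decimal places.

-0.452

φ_{22} = (r_2 − r_1²) / (1 − r_1²)
r_1² = (-0.789)² = 0.622521
Numerator = 0.452 − 0.6225 = -0.1705; denominator = 1 − 0.6225 = 0.3775
φ_{22} = -0.1705 / 0.3775 = -0.452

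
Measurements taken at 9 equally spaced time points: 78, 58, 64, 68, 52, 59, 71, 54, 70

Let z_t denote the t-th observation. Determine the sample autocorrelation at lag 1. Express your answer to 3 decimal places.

Mean z̄ = (78 + 58 + 64 + 68 + 52 + 59 + 71 + 54 + 70)/9 = 63.7778
Numerator Σ_{t=1}^{8}(z_t−z̄)(z_{t+1}−z̄) = -241.9383
Denominator Σ(z_t−z̄)² = 601.5556
r_1 = -241.9383 / 601.5556 = -0.402

-0.402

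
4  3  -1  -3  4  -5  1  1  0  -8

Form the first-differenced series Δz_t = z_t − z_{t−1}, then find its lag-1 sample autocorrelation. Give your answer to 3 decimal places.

First differences Δz: -1, -4, -2, 7, -9, 6, 0, -1, -8
Mean of differences = -1.3333
Numerator Σ(Δz_t−Δz̄)(Δz_{t+1}−Δz̄) = -116.7778
Denominator Σ(Δz_t−Δz̄)² = 236.0000
r_1(Δz) = -116.7778 / 236.0000 = -0.495

-0.495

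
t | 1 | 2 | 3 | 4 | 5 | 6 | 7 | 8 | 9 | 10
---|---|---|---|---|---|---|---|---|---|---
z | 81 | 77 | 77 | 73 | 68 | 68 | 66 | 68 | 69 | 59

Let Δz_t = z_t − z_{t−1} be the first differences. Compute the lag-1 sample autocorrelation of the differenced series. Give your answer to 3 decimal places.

-0.156

First differences Δz: -4, 0, -4, -5, 0, -2, 2, 1, -10
Mean of differences = -2.4444
Numerator Σ(Δz_t−Δz̄)(Δz_{t+1}−Δz̄) = -17.5309
Denominator Σ(Δz_t−Δz̄)² = 112.2222
r_1(Δz) = -17.5309 / 112.2222 = -0.156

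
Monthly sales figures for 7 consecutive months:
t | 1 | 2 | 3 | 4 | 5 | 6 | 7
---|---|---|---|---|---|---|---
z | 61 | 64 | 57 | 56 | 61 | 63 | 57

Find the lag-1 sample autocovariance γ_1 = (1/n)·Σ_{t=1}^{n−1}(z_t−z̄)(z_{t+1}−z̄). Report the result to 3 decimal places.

-0.840

Mean z̄ = (61 + 64 + 57 + 56 + 61 + 63 + 57)/7 = 59.8571
Deviations: 1.1429, 4.1429, -2.8571, -3.8571, 1.1429, 3.1429, -2.8571
Σ_{t=1}^{6}(z_t−z̄)(z_{t+1}−z̄) = -5.8776
γ_1 = -5.8776 / 7 = -0.840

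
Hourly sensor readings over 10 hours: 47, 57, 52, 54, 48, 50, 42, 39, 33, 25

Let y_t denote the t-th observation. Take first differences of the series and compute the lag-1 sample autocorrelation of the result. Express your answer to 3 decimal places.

-0.259

First differences Δy: 10, -5, 2, -6, 2, -8, -3, -6, -8
Mean of differences = -2.4444
Numerator Σ(Δy_t−Δȳ)(Δy_{t+1}−Δȳ) = -74.6420
Denominator Σ(Δy_t−Δȳ)² = 288.2222
r_1(Δy) = -74.6420 / 288.2222 = -0.259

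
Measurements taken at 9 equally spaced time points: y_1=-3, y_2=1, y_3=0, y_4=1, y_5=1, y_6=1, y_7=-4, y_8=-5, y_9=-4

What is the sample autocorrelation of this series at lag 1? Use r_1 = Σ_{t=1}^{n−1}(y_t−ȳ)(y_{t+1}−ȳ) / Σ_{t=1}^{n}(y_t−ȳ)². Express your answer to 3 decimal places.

0.492

Mean ȳ = (-3 + 1 + 0 + 1 + 1 + 1 − 4 − 5 − 4)/9 = -1.3333
Numerator Σ_{t=1}^{8}(y_t−ȳ)(y_{t+1}−ȳ) = 26.5556
Denominator Σ(y_t−ȳ)² = 54.0000
r_1 = 26.5556 / 54.0000 = 0.492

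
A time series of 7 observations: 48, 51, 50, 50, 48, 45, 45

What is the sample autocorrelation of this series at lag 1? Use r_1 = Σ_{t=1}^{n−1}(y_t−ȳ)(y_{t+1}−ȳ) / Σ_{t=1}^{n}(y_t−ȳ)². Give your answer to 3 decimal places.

Mean ȳ = (48 + 51 + 50 + 50 + 48 + 45 + 45)/7 = 48.1429
Deviations from mean: -0.1429, 2.8571, 1.8571, 1.8571, -0.1429, -3.1429, -3.1429
Numerator Σ_{t=1}^{6}(y_t−ȳ)(y_{t+1}−ȳ) = 18.4082
Denominator Σ(y_t−ȳ)² = 34.8571
r_1 = 18.4082 / 34.8571 = 0.528

0.528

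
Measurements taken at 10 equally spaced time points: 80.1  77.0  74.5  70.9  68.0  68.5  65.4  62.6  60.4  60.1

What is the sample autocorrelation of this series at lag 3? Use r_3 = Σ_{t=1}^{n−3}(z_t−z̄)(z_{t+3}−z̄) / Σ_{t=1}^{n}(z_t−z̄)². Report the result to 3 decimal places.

0.106

Mean z̄ = (80.1 + 77.0 + 74.5 + 70.9 + 68.0 + 68.5 + 65.4 + 62.6 + 60.4 + 60.1)/10 = 68.7500
Numerator Σ_{t=1}^{7}(z_t−z̄)(z_{t+3}−z̄) = 45.2525
Denominator Σ(z_t−z̄)² = 428.7850
r_3 = 45.2525 / 428.7850 = 0.106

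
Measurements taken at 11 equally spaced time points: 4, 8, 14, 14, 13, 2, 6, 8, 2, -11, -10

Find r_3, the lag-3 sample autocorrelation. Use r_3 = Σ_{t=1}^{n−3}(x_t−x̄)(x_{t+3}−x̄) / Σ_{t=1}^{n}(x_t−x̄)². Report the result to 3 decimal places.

-0.032

Mean x̄ = (4 + 8 + 14 + 14 + 13 + 2 + 6 + 8 + 2 − 11 − 10)/11 = 4.5455
Numerator Σ_{t=1}^{8}(x_t−x̄)(x_{t+3}−x̄) = -23.4380
Denominator Σ(x_t−x̄)² = 742.7273
r_3 = -23.4380 / 742.7273 = -0.032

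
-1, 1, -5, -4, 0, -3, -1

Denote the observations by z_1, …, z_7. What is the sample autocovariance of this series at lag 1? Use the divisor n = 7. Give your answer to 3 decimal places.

Mean z̄ = (-1 + 1 − 5 − 4 + 0 − 3 − 1)/7 = -1.8571
Σ_{t=1}^{6}(z_t−z̄)(z_{t+1}−z̄) = -6.8776
γ_1 = -6.8776 / 7 = -0.983

-0.983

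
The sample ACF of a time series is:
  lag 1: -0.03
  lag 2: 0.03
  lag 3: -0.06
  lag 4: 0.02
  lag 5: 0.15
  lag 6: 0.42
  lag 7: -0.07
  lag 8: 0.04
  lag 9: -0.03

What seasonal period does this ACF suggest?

6

The largest autocorrelation is r_6 = 0.42; the remaining lags stay at or below 0.15.
The dominant spike at lag 6 indicates a seasonal period of 6.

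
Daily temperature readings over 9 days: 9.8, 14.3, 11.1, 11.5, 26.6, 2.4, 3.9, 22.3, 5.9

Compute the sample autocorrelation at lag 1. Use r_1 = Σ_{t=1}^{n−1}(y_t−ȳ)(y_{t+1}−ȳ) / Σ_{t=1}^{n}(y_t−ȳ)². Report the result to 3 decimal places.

Mean ȳ = (9.8 + 14.3 + 11.1 + 11.5 + 26.6 + 2.4 + 3.9 + 22.3 + 5.9)/9 = 11.9778
Numerator Σ_{t=1}^{8}(y_t−ȳ)(y_{t+1}−ȳ) = -222.4605
Denominator Σ(y_t−ȳ)² = 525.4156
r_1 = -222.4605 / 525.4156 = -0.423

-0.423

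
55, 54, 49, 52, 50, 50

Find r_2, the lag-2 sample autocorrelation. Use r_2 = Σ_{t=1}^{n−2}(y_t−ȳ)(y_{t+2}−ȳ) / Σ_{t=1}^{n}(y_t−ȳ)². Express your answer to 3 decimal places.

-0.144

Mean ȳ = (55 + 54 + 49 + 52 + 50 + 50)/6 = 51.6667
Deviations from mean: 3.3333, 2.3333, -2.6667, 0.3333, -1.6667, -1.6667
Σ(y_t−ȳ)(y_{t+2}−ȳ) = (-8.8889) + (0.7778) + (4.4444) + (-0.5556) = -4.2222
Denominator Σ(y_t−ȳ)² = 29.3333
r_2 = -4.2222 / 29.3333 = -0.144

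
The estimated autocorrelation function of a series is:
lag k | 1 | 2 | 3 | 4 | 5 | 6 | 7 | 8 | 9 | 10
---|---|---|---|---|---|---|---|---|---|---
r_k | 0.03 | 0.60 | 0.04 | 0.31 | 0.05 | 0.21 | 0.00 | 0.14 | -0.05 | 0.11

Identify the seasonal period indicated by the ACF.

2

The largest autocorrelation is r_2 = 0.60, with weaker echoes at lags 4 (0.31) and 6 (0.21); the remaining lags stay at or below 0.14.
The dominant spike at lag 2 indicates a seasonal period of 2.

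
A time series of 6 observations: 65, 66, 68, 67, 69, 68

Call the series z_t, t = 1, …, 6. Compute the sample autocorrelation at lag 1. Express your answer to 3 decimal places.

Mean z̄ = (65 + 66 + 68 + 67 + 69 + 68)/6 = 67.1667
Deviations from mean: -2.1667, -1.1667, 0.8333, -0.1667, 1.8333, 0.8333
Numerator Σ_{t=1}^{5}(z_t−z̄)(z_{t+1}−z̄) = 2.6389
Denominator Σ(z_t−z̄)² = 10.8333
r_1 = 2.6389 / 10.8333 = 0.244

0.244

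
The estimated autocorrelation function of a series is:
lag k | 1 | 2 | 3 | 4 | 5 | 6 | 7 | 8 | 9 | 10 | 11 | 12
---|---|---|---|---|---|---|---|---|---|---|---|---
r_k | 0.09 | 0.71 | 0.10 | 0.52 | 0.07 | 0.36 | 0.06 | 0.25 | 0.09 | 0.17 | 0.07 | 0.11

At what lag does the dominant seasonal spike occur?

The largest autocorrelation is r_2 = 0.71, with weaker echoes at lags 4 (0.52), 6 (0.36), 8 (0.25) and 10 (0.17); the remaining lags stay at or below 0.11.
The dominant spike at lag 2 indicates a seasonal period of 2.

2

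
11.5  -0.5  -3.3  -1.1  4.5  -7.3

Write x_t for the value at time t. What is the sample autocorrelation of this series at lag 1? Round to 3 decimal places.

-0.178

Mean x̄ = (11.5 − 0.5 − 3.3 − 1.1 + 4.5 − 7.3)/6 = 0.6333
Deviations from mean: 10.8667, -1.1333, -3.9333, -1.7333, 3.8667, -7.9333
Σ(x_t−x̄)(x_{t+1}−x̄) = (-12.3156) + (4.4578) + (6.8178) + (-6.7022) + (-30.6756) = -38.4178
Denominator Σ(x_t−x̄)² = 215.7333
r_1 = -38.4178 / 215.7333 = -0.178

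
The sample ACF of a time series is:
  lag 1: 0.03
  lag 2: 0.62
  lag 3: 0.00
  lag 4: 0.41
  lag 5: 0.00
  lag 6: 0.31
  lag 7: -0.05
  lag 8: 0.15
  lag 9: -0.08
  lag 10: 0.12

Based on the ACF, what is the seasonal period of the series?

2

The largest autocorrelation is r_2 = 0.62, with weaker echoes at lags 4 (0.41), 6 (0.31) and 8 (0.15); the remaining lags stay at or below 0.12.
The dominant spike at lag 2 indicates a seasonal period of 2.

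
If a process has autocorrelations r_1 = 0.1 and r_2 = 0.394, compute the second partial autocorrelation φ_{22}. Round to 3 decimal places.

0.388

φ_{22} = (r_2 − r_1²) / (1 − r_1²)
r_1² = (0.1)² = 0.01
Numerator = 0.394 − 0.0100 = 0.3840; denominator = 1 − 0.0100 = 0.9900
φ_{22} = 0.3840 / 0.9900 = 0.388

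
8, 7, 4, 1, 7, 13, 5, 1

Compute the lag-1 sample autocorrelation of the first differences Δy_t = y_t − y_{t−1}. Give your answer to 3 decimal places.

First differences Δy: -1, -3, -3, 6, 6, -8, -4
Mean of differences = -1.0000
Numerator Σ(Δy_t−Δȳ)(Δy_{t+1}−Δȳ) = 11.0000
Denominator Σ(Δy_t−Δȳ)² = 164.0000
r_1(Δy) = 11.0000 / 164.0000 = 0.067

0.067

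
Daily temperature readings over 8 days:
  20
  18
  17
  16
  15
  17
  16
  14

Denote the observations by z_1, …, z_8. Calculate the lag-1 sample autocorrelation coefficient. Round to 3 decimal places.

Mean z̄ = (20 + 18 + 17 + 16 + 15 + 17 + 16 + 14)/8 = 16.6250
Numerator Σ_{t=1}^{7}(z_t−z̄)(z_{t+1}−z̄) = 6.7344
Denominator Σ(z_t−z̄)² = 23.8750
r_1 = 6.7344 / 23.8750 = 0.282

0.282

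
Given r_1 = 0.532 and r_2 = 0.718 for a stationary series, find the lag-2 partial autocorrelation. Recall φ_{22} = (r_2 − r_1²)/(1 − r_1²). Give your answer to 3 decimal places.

φ_{22} = (r_2 − r_1²) / (1 − r_1²)
r_1² = (0.532)² = 0.283024
Numerator = 0.718 − 0.2830 = 0.4350; denominator = 1 − 0.2830 = 0.7170
φ_{22} = 0.4350 / 0.7170 = 0.607

0.607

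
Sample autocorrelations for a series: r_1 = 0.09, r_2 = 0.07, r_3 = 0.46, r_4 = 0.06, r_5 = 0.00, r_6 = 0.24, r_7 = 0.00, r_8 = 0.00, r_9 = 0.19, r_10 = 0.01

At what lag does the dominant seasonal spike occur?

3

The largest autocorrelation is r_3 = 0.46, with weaker echoes at lags 6 (0.24) and 9 (0.19); the remaining lags stay at or below 0.09.
The dominant spike at lag 3 indicates a seasonal period of 3.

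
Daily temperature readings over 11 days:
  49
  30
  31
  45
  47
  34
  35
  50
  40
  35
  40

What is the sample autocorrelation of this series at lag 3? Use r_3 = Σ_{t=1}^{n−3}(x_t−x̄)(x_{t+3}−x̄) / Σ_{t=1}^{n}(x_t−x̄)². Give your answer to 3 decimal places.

0.197

Mean x̄ = (49 + 30 + 31 + 45 + 47 + 34 + 35 + 50 + 40 + 35 + 40)/11 = 39.6364
Numerator Σ_{t=1}^{8}(x_t−x̄)(x_{t+3}−x̄) = 102.6033
Denominator Σ(x_t−x̄)² = 520.5455
r_3 = 102.6033 / 520.5455 = 0.197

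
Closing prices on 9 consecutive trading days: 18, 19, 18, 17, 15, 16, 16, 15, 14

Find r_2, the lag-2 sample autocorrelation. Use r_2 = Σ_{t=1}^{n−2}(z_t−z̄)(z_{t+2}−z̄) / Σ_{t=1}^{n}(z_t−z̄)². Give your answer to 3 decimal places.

Mean z̄ = (18 + 19 + 18 + 17 + 15 + 16 + 16 + 15 + 14)/9 = 16.4444
Σ(z_t−z̄)(z_{t+2}−z̄) = (2.4198) + (1.4198) + (-2.2469) + (-0.2469) + (0.6420) + (0.6420) + (1.0864) = 3.7160
Denominator Σ(z_t−z̄)² = 22.2222
r_2 = 3.7160 / 22.2222 = 0.167

0.167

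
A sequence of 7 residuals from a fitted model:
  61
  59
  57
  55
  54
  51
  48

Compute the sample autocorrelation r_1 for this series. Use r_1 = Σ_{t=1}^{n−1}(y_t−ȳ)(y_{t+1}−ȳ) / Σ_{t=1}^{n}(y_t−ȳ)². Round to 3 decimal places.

Mean ȳ = (61 + 59 + 57 + 55 + 54 + 51 + 48)/7 = 55.0000
Deviations from mean: 6.0000, 4.0000, 2.0000, 0.0000, -1.0000, -4.0000, -7.0000
Σ(y_t−ȳ)(y_{t+1}−ȳ) = (24.0000) + (8.0000) + (0.0000) + (0.0000) + (4.0000) + (28.0000) = 64.0000
Denominator Σ(y_t−ȳ)² = 122.0000
r_1 = 64.0000 / 122.0000 = 0.525

0.525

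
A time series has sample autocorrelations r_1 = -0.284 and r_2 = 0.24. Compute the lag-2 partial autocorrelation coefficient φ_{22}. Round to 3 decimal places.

0.173

φ_{22} = (r_2 − r_1²) / (1 − r_1²)
r_1² = (-0.284)² = 0.080656
Numerator = 0.24 − 0.0807 = 0.1593; denominator = 1 − 0.0807 = 0.9193
φ_{22} = 0.1593 / 0.9193 = 0.173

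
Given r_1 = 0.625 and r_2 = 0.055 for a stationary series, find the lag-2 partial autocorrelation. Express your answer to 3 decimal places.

φ_{22} = (r_2 − r_1²) / (1 − r_1²)
r_1² = (0.625)² = 0.390625
Numerator = 0.055 − 0.3906 = -0.3356; denominator = 1 − 0.3906 = 0.6094
φ_{22} = -0.3356 / 0.6094 = -0.551

-0.551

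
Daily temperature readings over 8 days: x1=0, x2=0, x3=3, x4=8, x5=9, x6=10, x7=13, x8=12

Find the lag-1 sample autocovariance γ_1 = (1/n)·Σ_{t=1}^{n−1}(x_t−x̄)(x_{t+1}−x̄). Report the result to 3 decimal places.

Mean x̄ = (0 + 0 + 3 + 8 + 9 + 10 + 13 + 12)/8 = 6.8750
Σ_{t=1}^{7}(x_t−x̄)(x_{t+1}−x̄) = 129.1094
γ_1 = 129.1094 / 8 = 16.139

16.139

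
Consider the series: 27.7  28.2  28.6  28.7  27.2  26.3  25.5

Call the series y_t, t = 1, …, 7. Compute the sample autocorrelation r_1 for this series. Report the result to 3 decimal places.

0.540

Mean ȳ = (27.7 + 28.2 + 28.6 + 28.7 + 27.2 + 26.3 + 25.5)/7 = 27.4571
Deviations from mean: 0.2429, 0.7429, 1.1429, 1.2429, -0.2571, -1.1571, -1.9571
Σ(y_t−ȳ)(y_{t+1}−ȳ) = (0.1804) + (0.8490) + (1.4204) + (-0.3196) + (0.2976) + (2.2647) = 4.6924
Denominator Σ(y_t−ȳ)² = 8.6971
r_1 = 4.6924 / 8.6971 = 0.540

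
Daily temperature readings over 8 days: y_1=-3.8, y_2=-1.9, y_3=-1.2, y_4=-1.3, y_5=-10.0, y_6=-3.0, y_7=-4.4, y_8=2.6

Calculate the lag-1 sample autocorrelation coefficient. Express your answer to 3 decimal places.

Mean ȳ = (-3.8 − 1.9 − 1.2 − 1.3 − 10.0 − 3.0 − 4.4 + 2.6)/8 = -2.8750
Deviations from mean: -0.9250, 0.9750, 1.6750, 1.5750, -7.1250, -0.1250, -1.5250, 5.4750
Numerator Σ_{t=1}^{7}(y_t−ȳ)(y_{t+1}−ȳ) = -15.1206
Denominator Σ(y_t−ȳ)² = 90.1750
r_1 = -15.1206 / 90.1750 = -0.168

-0.168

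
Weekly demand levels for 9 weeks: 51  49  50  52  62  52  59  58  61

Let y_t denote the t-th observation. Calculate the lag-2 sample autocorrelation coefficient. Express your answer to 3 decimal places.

Mean ȳ = (51 + 49 + 50 + 52 + 62 + 52 + 59 + 58 + 61)/9 = 54.8889
Numerator Σ_{t=1}^{7}(y_t−ȳ)(y_{t+2}−ȳ) = 54.9753
Denominator Σ(y_t−ȳ)² = 204.8889
r_2 = 54.9753 / 204.8889 = 0.268

0.268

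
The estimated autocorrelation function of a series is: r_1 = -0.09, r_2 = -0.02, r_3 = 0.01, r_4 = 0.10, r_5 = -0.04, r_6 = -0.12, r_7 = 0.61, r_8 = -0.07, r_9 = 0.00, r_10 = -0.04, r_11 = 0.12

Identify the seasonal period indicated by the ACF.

The largest autocorrelation is r_7 = 0.61; the remaining lags stay at or below 0.12.
The dominant spike at lag 7 indicates a seasonal period of 7.

7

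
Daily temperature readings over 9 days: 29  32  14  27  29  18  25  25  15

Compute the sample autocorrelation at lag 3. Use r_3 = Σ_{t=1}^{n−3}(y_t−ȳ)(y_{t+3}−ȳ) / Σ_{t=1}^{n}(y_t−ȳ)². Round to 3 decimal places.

Mean ȳ = (29 + 32 + 14 + 27 + 29 + 18 + 25 + 25 + 15)/9 = 23.7778
Numerator Σ_{t=1}^{6}(y_t−ȳ)(y_{t+3}−ȳ) = 177.2963
Denominator Σ(y_t−ȳ)² = 341.5556
r_3 = 177.2963 / 341.5556 = 0.519

0.519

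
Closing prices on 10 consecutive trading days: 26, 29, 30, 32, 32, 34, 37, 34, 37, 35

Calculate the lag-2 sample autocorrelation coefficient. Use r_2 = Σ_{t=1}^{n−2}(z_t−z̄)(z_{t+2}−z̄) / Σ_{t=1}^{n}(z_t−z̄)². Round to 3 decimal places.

Mean z̄ = (26 + 29 + 30 + 32 + 32 + 34 + 37 + 34 + 37 + 35)/10 = 32.6000
Numerator Σ_{t=1}^{8}(z_t−z̄)(z_{t+2}−z̄) = 42.0800
Denominator Σ(z_t−z̄)² = 112.4000
r_2 = 42.0800 / 112.4000 = 0.374

0.374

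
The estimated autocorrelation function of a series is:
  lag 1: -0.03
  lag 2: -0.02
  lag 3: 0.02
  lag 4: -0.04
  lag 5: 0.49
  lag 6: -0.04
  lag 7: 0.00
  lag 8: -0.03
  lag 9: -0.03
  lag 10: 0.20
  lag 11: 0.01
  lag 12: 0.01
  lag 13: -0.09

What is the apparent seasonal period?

5

The largest autocorrelation is r_5 = 0.49, with a weaker echo at lag 10 (0.20); the remaining lags stay at or below 0.02.
The dominant spike at lag 5 indicates a seasonal period of 5.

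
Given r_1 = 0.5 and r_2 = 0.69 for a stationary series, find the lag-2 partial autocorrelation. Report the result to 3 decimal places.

0.587

φ_{22} = (r_2 − r_1²) / (1 − r_1²)
r_1² = (0.5)² = 0.25
Numerator = 0.69 − 0.2500 = 0.4400; denominator = 1 − 0.2500 = 0.7500
φ_{22} = 0.4400 / 0.7500 = 0.587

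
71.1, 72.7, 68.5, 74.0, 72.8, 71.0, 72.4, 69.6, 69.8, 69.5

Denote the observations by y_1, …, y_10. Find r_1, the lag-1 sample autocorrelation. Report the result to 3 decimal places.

Mean ȳ = (71.1 + 72.7 + 68.5 + 74.0 + 72.8 + 71.0 + 72.4 + 69.6 + 69.8 + 69.5)/10 = 71.1400
Numerator Σ_{t=1}^{9}(y_t−ȳ)(y_{t+1}−ȳ) = -5.0716
Denominator Σ(y_t−ȳ)² = 28.8040
r_1 = -5.0716 / 28.8040 = -0.176

-0.176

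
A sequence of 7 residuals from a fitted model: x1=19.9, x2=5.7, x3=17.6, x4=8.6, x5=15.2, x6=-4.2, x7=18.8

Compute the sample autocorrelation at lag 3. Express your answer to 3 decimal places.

Mean x̄ = (19.9 + 5.7 + 17.6 + 8.6 + 15.2 − 4.2 + 18.8)/7 = 11.6571
Deviations from mean: 8.2429, -5.9571, 5.9429, -3.0571, 3.5429, -15.8571, 7.1429
Σ(x_t−x̄)(x_{t+3}−x̄) = (-25.1996) + (-21.1053) + (-94.2367) + (-21.8367) = -162.3784
Denominator Σ(x_t−x̄)² = 463.1171
r_3 = -162.3784 / 463.1171 = -0.351

-0.351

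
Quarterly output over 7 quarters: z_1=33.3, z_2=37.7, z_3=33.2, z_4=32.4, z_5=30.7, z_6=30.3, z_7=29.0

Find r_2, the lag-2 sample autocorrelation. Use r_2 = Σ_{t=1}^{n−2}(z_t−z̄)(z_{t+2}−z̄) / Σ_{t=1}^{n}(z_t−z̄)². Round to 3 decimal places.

0.106

Mean z̄ = (33.3 + 37.7 + 33.2 + 32.4 + 30.7 + 30.3 + 29.0)/7 = 32.3714
Σ(z_t−z̄)(z_{t+2}−z̄) = (0.7694) + (0.1522) + (-1.3849) + (-0.0592) + (5.6351) = 5.1127
Denominator Σ(z_t−z̄)² = 48.3943
r_2 = 5.1127 / 48.3943 = 0.106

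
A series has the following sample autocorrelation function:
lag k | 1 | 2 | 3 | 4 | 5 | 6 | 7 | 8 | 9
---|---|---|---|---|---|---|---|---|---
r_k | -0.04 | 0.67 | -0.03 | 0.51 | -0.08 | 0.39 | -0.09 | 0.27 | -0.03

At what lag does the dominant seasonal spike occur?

The largest autocorrelation is r_2 = 0.67, with weaker echoes at lags 4 (0.51), 6 (0.39) and 8 (0.27); the remaining lags stay at or below -0.03.
The dominant spike at lag 2 indicates a seasonal period of 2.

2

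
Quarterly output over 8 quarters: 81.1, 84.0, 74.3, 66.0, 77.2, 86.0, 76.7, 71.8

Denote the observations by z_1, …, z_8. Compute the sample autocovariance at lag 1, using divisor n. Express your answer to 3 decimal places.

Mean z̄ = (81.1 + 84.0 + 74.3 + 66.0 + 77.2 + 86.0 + 76.7 + 71.8)/8 = 77.1375
Deviations: 3.9625, 6.8625, -2.8375, -11.1375, 0.0625, 8.8625, -0.4375, -5.3375
Σ_{t=1}^{7}(z_t−z̄)(z_{t+1}−z̄) = 37.6386
γ_1 = 37.6386 / 8 = 4.705

4.705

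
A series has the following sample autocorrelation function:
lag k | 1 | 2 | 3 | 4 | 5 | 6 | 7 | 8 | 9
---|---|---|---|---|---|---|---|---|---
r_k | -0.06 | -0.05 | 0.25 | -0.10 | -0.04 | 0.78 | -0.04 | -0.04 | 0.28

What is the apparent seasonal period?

6

The largest autocorrelation is r_6 = 0.78; the remaining lags stay at or below 0.28.
The dominant spike at lag 6 indicates a seasonal period of 6.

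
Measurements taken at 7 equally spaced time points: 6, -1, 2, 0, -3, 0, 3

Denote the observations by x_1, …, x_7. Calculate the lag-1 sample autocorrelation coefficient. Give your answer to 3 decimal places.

Mean x̄ = (6 − 1 + 2 + 0 − 3 + 0 + 3)/7 = 1.0000
Deviations from mean: 5.0000, -2.0000, 1.0000, -1.0000, -4.0000, -1.0000, 2.0000
Σ(x_t−x̄)(x_{t+1}−x̄) = (-10.0000) + (-2.0000) + (-1.0000) + (4.0000) + (4.0000) + (-2.0000) = -7.0000
Denominator Σ(x_t−x̄)² = 52.0000
r_1 = -7.0000 / 52.0000 = -0.135

-0.135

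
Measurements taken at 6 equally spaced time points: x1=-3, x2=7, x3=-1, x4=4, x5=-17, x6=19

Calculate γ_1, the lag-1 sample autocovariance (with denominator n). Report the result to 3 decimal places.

-69.125

Mean x̄ = (-3 + 7 − 1 + 4 − 17 + 19)/6 = 1.5000
Deviations: -4.5000, 5.5000, -2.5000, 2.5000, -18.5000, 17.5000
Σ_{t=1}^{5}(x_t−x̄)(x_{t+1}−x̄) = -414.7500
γ_1 = -414.7500 / 6 = -69.125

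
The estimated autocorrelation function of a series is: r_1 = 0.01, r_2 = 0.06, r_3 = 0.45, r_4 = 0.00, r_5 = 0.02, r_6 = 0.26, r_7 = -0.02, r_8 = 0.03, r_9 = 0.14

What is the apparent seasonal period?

The largest autocorrelation is r_3 = 0.45, with a weaker echo at lag 6 (0.26); the remaining lags stay at or below 0.14.
The dominant spike at lag 3 indicates a seasonal period of 3.

3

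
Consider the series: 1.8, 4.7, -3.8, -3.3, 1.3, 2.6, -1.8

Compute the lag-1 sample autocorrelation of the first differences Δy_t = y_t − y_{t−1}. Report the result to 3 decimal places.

First differences Δy: 2.9, -8.5, 0.5, 4.6, 1.3, -4.4
Mean of differences = -0.6000
Numerator Σ(Δy_t−Δȳ)(Δy_{t+1}−Δȳ) = -27.9600
Denominator Σ(Δy_t−Δȳ)² = 120.9600
r_1(Δy) = -27.9600 / 120.9600 = -0.231

-0.231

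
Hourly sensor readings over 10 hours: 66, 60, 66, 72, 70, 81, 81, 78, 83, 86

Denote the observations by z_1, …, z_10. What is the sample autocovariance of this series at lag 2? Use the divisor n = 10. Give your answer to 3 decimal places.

Mean z̄ = (66 + 60 + 66 + 72 + 70 + 81 + 81 + 78 + 83 + 86)/10 = 74.3000
Σ_{t=1}^{8}(z_t−z̄)(z_{t+2}−z̄) = 219.6200
γ_2 = 219.6200 / 10 = 21.962

21.962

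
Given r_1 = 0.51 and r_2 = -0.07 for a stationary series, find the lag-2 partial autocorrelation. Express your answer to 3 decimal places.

-0.446

φ_{22} = (r_2 − r_1²) / (1 − r_1²)
r_1² = (0.51)² = 0.2601
Numerator = -0.07 − 0.2601 = -0.3301; denominator = 1 − 0.2601 = 0.7399
φ_{22} = -0.3301 / 0.7399 = -0.446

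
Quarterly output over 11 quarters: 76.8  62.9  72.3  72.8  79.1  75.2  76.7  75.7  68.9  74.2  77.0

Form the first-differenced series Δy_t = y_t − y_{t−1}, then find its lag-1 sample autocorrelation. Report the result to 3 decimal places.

First differences Δy: -13.9, 9.4, 0.5, 6.3, -3.9, 1.5, -1.0, -6.8, 5.3, 2.8
Mean of differences = 0.0200
Numerator Σ(Δy_t−Δȳ)(Δy_{t+1}−Δȳ) = -169.3564
Denominator Σ(Δy_t−Δȳ)² = 422.1360
r_1(Δy) = -169.3564 / 422.1360 = -0.401

-0.401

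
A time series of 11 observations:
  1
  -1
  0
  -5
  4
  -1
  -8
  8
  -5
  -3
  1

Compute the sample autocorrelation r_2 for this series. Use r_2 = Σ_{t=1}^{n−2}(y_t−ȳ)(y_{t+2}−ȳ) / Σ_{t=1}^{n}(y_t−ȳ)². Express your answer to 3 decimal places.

-0.131

Mean ȳ = (1 − 1 + 0 − 5 + 4 − 1 − 8 + 8 − 5 − 3 + 1)/11 = -0.8182
Numerator Σ_{t=1}^{9}(y_t−ȳ)(y_{t+2}−ȳ) = -26.0661
Denominator Σ(y_t−ȳ)² = 199.6364
r_2 = -26.0661 / 199.6364 = -0.131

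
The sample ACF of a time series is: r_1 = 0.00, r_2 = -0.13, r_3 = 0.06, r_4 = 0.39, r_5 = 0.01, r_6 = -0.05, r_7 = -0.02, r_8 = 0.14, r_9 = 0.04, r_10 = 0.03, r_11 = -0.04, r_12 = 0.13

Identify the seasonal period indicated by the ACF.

4

The largest autocorrelation is r_4 = 0.39; the remaining lags stay at or below 0.14.
The dominant spike at lag 4 indicates a seasonal period of 4.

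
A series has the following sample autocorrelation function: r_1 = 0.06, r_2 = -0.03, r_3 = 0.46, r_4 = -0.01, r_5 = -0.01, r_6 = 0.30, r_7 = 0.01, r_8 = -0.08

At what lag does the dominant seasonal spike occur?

3

The largest autocorrelation is r_3 = 0.46, with a weaker echo at lag 6 (0.30); the remaining lags stay at or below 0.06.
The dominant spike at lag 3 indicates a seasonal period of 3.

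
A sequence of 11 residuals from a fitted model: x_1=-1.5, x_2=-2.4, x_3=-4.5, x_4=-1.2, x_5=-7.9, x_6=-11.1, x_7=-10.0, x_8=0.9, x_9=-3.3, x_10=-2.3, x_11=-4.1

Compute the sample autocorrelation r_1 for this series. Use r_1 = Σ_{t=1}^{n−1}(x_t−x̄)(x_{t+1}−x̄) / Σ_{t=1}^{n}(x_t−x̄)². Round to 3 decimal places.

0.237

Mean x̄ = (-1.5 − 2.4 − 4.5 − 1.2 − 7.9 − 11.1 − 10.0 + 0.9 − 3.3 − 2.3 − 4.1)/11 = -4.3091
Numerator Σ_{t=1}^{10}(x_t−x̄)(x_{t+1}−x̄) = 34.3317
Denominator Σ(x_t−x̄)² = 144.8691
r_1 = 34.3317 / 144.8691 = 0.237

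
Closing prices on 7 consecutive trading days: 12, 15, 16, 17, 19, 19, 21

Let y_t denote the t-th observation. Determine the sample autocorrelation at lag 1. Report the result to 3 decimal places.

0.444

Mean ȳ = (12 + 15 + 16 + 17 + 19 + 19 + 21)/7 = 17.0000
Deviations from mean: -5.0000, -2.0000, -1.0000, 0.0000, 2.0000, 2.0000, 4.0000
Σ(y_t−ȳ)(y_{t+1}−ȳ) = (10.0000) + (2.0000) + (0.0000) + (0.0000) + (4.0000) + (8.0000) = 24.0000
Denominator Σ(y_t−ȳ)² = 54.0000
r_1 = 24.0000 / 54.0000 = 0.444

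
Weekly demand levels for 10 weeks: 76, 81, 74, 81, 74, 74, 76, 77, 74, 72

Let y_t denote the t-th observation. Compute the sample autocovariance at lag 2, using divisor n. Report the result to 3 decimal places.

Mean ȳ = (76 + 81 + 74 + 81 + 74 + 74 + 76 + 77 + 74 + 72)/10 = 75.9000
Σ_{t=1}^{8}(y_t−ȳ)(y_{t+2}−ȳ) = 12.9800
γ_2 = 12.9800 / 10 = 1.298

1.298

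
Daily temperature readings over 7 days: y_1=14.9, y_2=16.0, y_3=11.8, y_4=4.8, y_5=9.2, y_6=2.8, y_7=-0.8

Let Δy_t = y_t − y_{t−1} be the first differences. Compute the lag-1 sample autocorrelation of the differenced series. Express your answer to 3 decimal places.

First differences Δy: 1.1, -4.2, -7.0, 4.4, -6.4, -3.6
Mean of differences = -2.6167
Numerator Σ(Δy_t−Δȳ)(Δy_{t+1}−Δȳ) = -52.5269
Denominator Σ(Δy_t−Δȳ)² = 100.0483
r_1(Δy) = -52.5269 / 100.0483 = -0.525

-0.525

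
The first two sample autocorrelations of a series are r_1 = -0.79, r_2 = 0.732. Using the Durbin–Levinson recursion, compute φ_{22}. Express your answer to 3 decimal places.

φ_{22} = (r_2 − r_1²) / (1 − r_1²)
r_1² = (-0.79)² = 0.6241
Numerator = 0.732 − 0.6241 = 0.1079; denominator = 1 − 0.6241 = 0.3759
φ_{22} = 0.1079 / 0.3759 = 0.287

0.287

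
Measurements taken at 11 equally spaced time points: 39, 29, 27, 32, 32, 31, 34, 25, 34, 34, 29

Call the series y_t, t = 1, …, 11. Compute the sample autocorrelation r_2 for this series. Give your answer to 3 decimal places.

Mean ȳ = (39 + 29 + 27 + 32 + 32 + 31 + 34 + 25 + 34 + 34 + 29)/11 = 31.4545
Numerator Σ_{t=1}^{9}(y_t−ȳ)(y_{t+2}−ȳ) = -49.5041
Denominator Σ(y_t−ȳ)² = 150.7273
r_2 = -49.5041 / 150.7273 = -0.328

-0.328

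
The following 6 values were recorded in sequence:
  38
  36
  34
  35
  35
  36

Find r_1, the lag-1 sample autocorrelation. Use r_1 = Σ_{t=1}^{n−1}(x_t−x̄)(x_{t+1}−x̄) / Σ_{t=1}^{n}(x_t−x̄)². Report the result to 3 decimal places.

0.167

Mean x̄ = (38 + 36 + 34 + 35 + 35 + 36)/6 = 35.6667
Deviations from mean: 2.3333, 0.3333, -1.6667, -0.6667, -0.6667, 0.3333
Σ(x_t−x̄)(x_{t+1}−x̄) = (0.7778) + (-0.5556) + (1.1111) + (0.4444) + (-0.2222) = 1.5556
Denominator Σ(x_t−x̄)² = 9.3333
r_1 = 1.5556 / 9.3333 = 0.167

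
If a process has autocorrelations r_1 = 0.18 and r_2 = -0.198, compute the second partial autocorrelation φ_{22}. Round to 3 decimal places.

-0.238

φ_{22} = (r_2 − r_1²) / (1 − r_1²)
r_1² = (0.18)² = 0.0324
Numerator = -0.198 − 0.0324 = -0.2304; denominator = 1 − 0.0324 = 0.9676
φ_{22} = -0.2304 / 0.9676 = -0.238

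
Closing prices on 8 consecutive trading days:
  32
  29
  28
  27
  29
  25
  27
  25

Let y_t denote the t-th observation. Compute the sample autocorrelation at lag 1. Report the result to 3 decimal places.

0.138

Mean ȳ = (32 + 29 + 28 + 27 + 29 + 25 + 27 + 25)/8 = 27.7500
Deviations from mean: 4.2500, 1.2500, 0.2500, -0.7500, 1.2500, -2.7500, -0.7500, -2.7500
Numerator Σ_{t=1}^{7}(y_t−ȳ)(y_{t+1}−ȳ) = 5.1875
Denominator Σ(y_t−ȳ)² = 37.5000
r_1 = 5.1875 / 37.5000 = 0.138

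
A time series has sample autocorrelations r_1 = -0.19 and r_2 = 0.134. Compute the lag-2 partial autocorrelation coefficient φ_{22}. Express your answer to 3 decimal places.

φ_{22} = (r_2 − r_1²) / (1 − r_1²)
r_1² = (-0.19)² = 0.0361
Numerator = 0.134 − 0.0361 = 0.0979; denominator = 1 − 0.0361 = 0.9639
φ_{22} = 0.0979 / 0.9639 = 0.102

0.102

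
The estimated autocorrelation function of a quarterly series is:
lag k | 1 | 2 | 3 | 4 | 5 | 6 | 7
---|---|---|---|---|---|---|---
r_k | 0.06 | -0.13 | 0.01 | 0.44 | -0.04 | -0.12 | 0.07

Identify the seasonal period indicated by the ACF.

4

The largest autocorrelation is r_4 = 0.44; the remaining lags stay at or below 0.07.
The dominant spike at lag 4 indicates a seasonal period of 4.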